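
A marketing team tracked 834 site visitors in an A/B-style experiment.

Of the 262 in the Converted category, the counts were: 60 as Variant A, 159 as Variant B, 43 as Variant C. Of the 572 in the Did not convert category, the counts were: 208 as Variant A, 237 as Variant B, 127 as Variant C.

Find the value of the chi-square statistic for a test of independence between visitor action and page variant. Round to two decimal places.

Row totals: 262, 572. Column totals: 268, 396, 170. Grand total N = 834.
Expected counts (row total × column total / N):
  Converted, Variant A: 262×268/834 = 84.192
  Converted, Variant B: 262×396/834 = 124.403
  Converted, Variant C: 262×170/834 = 53.405
  Did not convert, Variant A: 572×268/834 = 183.808
  Did not convert, Variant B: 572×396/834 = 271.597
  Did not convert, Variant C: 572×170/834 = 116.595
Contributions (O − E)²/E:
  (60 − 84.192)²/84.192 = 6.9514
  (159 − 124.403)²/124.403 = 9.6216
  (43 − 53.405)²/53.405 = 2.0272
  (208 − 183.808)²/183.808 = 3.1840
  (237 − 271.597)²/271.597 = 4.4071
  (127 − 116.595)²/116.595 = 0.9285
χ² = 6.9514 + 9.6216 + 2.0272 + 3.1840 + 4.4071 + 0.9285 = 27.12

27.12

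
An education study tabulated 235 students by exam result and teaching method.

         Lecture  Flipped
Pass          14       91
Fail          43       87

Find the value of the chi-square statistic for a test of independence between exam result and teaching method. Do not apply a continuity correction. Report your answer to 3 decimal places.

12.324

Row totals: 105, 130. Column totals: 57, 178. Grand total N = 235.
Expected counts (row total × column total / N):
  Pass, Lecture: 105×57/235 = 25.4681
  Pass, Flipped: 105×178/235 = 79.5319
  Fail, Lecture: 130×57/235 = 31.5319
  Fail, Flipped: 130×178/235 = 98.4681
Contributions (O − E)²/E:
  (14 − 25.4681)²/25.4681 = 5.1640
  (91 − 79.5319)²/79.5319 = 1.6536
  (43 − 31.5319)²/31.5319 = 4.1709
  (87 − 98.4681)²/98.4681 = 1.3356
χ² = 5.1640 + 1.6536 + 4.1709 + 1.3356 = 12.324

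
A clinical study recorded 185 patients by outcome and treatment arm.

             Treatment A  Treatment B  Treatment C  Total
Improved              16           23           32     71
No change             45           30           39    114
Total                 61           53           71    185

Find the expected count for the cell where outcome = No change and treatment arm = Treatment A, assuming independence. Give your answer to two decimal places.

Row total (No change) = 114; column total (Treatment A) = 61; grand total N = 185.
Expected count = (row total × column total) / N = 114 × 61 / 185 = 37.59.

37.59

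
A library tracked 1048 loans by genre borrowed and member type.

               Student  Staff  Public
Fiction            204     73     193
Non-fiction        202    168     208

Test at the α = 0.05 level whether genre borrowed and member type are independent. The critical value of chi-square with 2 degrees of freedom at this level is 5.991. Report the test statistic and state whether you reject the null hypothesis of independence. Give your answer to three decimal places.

27.178; reject H₀

Row totals: 470, 578. Column totals: 406, 241, 401. Grand total N = 1048.
Expected counts (row total × column total / N):
  Fiction, Student: 470×406/1048 = 182.08015
  Fiction, Staff: 470×241/1048 = 108.08206
  Fiction, Public: 470×401/1048 = 179.83779
  Non-fiction, Student: 578×406/1048 = 223.91985
  Non-fiction, Staff: 578×241/1048 = 132.91794
  Non-fiction, Public: 578×401/1048 = 221.16221
Contributions (O − E)²/E:
  (204 − 182.08015)²/182.08015 = 2.6388
  (73 − 108.08206)²/108.08206 = 11.3872
  (193 − 179.83779)²/179.83779 = 0.9633
  (202 − 223.91985)²/223.91985 = 2.1458
  (168 − 132.91794)²/132.91794 = 9.2595
  (208 − 221.16221)²/221.16221 = 0.7833
χ² = 2.6388 + 11.3872 + 0.9633 + 2.1458 + 9.2595 + 0.7833 = 27.178
df = (2−1)(3−1) = 2. Since 27.178 > 5.991, reject the null hypothesis of independence at α = 0.05.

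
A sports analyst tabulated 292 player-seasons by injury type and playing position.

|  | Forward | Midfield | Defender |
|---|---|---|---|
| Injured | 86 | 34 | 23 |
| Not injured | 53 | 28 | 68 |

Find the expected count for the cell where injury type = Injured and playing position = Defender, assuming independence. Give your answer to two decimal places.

Row total (Injured) = 143; column total (Defender) = 91; grand total N = 292.
Expected count = (row total × column total) / N = 143 × 91 / 292 = 44.57.

44.57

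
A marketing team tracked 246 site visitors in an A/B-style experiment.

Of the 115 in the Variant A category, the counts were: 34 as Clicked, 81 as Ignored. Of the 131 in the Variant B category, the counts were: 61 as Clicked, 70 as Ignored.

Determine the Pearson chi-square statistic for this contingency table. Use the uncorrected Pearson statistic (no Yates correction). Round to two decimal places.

Row totals: 115, 131. Column totals: 95, 151. Grand total N = 246.
Expected counts (row total × column total / N):
  Variant A, Clicked: 115×95/246 = 44.411
  Variant A, Ignored: 115×151/246 = 70.589
  Variant B, Clicked: 131×95/246 = 50.589
  Variant B, Ignored: 131×151/246 = 80.411
Contributions (O − E)²/E:
  (34 − 44.411)²/44.411 = 2.4406
  (81 − 70.589)²/70.589 = 1.5355
  (61 − 50.589)²/50.589 = 2.1425
  (70 − 80.411)²/80.411 = 1.3479
χ² = 2.4406 + 1.5355 + 2.1425 + 1.3479 = 7.47

7.47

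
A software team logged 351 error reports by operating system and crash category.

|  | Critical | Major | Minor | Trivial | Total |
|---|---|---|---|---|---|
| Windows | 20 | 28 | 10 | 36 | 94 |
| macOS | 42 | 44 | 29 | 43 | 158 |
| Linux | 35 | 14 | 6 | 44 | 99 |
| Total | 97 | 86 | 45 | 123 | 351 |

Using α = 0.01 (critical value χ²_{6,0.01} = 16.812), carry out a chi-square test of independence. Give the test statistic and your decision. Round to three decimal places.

22.900; reject H₀

Grand total N = 351.
Expected counts (row total × column total / N):
  Windows, Critical: 94×97/351 = 25.97721
  Windows, Major: 94×86/351 = 23.03134
  Windows, Minor: 94×45/351 = 12.05128
  Windows, Trivial: 94×123/351 = 32.94017
  macOS, Critical: 158×97/351 = 43.66382
  macOS, Major: 158×86/351 = 38.71225
  macOS, Minor: 158×45/351 = 20.25641
  macOS, Trivial: 158×123/351 = 55.36752
  Linux, Critical: 99×97/351 = 27.35897
  Linux, Major: 99×86/351 = 24.25641
  Linux, Minor: 99×45/351 = 12.69231
  Linux, Trivial: 99×123/351 = 34.69231
Contributions (O − E)²/E:
  (20 − 25.97721)²/25.97721 = 1.3753
  (28 − 23.03134)²/23.03134 = 1.0719
  (10 − 12.05128)²/12.05128 = 0.3492
  (36 − 32.94017)²/32.94017 = 0.2842
  (42 − 43.66382)²/43.66382 = 0.0634
  (44 − 38.71225)²/38.71225 = 0.7223
  (29 − 20.25641)²/20.25641 = 3.7741
  (43 − 55.36752)²/55.36752 = 2.7626
  (35 − 27.35897)²/27.35897 = 2.1340
  (14 − 24.25641)²/24.25641 = 4.3367
  (6 − 12.69231)²/12.69231 = 3.5287
  (44 − 34.69231)²/34.69231 = 2.4972
χ² = 1.3753 + 1.0719 + 0.3492 + 0.2842 + 0.0634 + 0.7223 + 3.7741 + 2.7626 + 2.1340 + 4.3367 + 3.5287 + 2.4972 = 22.900
df = (3−1)(4−1) = 6. Since 22.900 > 16.812, reject the null hypothesis of independence at α = 0.01.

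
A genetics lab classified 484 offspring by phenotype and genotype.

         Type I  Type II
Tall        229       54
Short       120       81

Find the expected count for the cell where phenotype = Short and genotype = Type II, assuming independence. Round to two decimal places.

Row total (Short) = 201; column total (Type II) = 135; grand total N = 484.
Expected count = (row total × column total) / N = 201 × 135 / 484 = 56.06.

56.06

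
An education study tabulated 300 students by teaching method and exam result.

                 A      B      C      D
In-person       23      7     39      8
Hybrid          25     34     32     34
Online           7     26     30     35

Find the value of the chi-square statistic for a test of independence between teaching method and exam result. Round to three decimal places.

Row totals: 77, 125, 98. Column totals: 55, 67, 101, 77. Grand total N = 300.
Expected counts (row total × column total / N):
  In-person, A: 77×55/300 = 14.1167
  In-person, B: 77×67/300 = 17.1967
  In-person, C: 77×101/300 = 25.9233
  In-person, D: 77×77/300 = 19.7633
  Hybrid, A: 125×55/300 = 22.9167
  Hybrid, B: 125×67/300 = 27.9167
  Hybrid, C: 125×101/300 = 42.0833
  Hybrid, D: 125×77/300 = 32.0833
  Online, A: 98×55/300 = 17.9667
  Online, B: 98×67/300 = 21.8867
  Online, C: 98×101/300 = 32.9933
  Online, D: 98×77/300 = 25.1533
Contributions (O − E)²/E:
  (23 − 14.1167)²/14.1167 = 5.5900
  (7 − 17.1967)²/17.1967 = 6.0461
  (39 − 25.9233)²/25.9233 = 6.5964
  (8 − 19.7633)²/19.7633 = 7.0016
  (25 − 22.9167)²/22.9167 = 0.1894
  (34 − 27.9167)²/27.9167 = 1.3256
  (32 − 42.0833)²/42.0833 = 2.4160
  (34 − 32.0833)²/32.0833 = 0.1145
  (7 − 17.9667)²/17.9667 = 6.6940
  (26 − 21.8867)²/21.8867 = 0.7730
  (30 − 32.9933)²/32.9933 = 0.2716
  (35 − 25.1533)²/25.1533 = 3.8547
χ² = 5.5900 + 6.0461 + 6.5964 + 7.0016 + 0.1894 + 1.3256 + 2.4160 + 0.1145 + 6.6940 + 0.7730 + 0.2716 + 3.8547 = 40.873

40.873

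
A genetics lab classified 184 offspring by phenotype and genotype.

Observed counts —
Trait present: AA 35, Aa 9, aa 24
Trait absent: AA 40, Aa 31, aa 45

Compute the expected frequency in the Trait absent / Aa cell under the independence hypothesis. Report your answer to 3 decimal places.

25.217

Row total (Trait absent) = 116; column total (Aa) = 40; grand total N = 184.
Expected count = (row total × column total) / N = 116 × 40 / 184 = 25.217.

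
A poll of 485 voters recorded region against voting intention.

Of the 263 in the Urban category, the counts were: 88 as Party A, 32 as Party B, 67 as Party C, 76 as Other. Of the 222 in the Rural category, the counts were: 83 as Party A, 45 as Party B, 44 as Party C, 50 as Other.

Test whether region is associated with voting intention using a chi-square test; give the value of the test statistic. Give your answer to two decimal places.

Row totals: 263, 222. Column totals: 171, 77, 111, 126. Grand total N = 485.
Expected counts (row total × column total / N):
  Urban, Party A: 263×171/485 = 92.728
  Urban, Party B: 263×77/485 = 41.755
  Urban, Party C: 263×111/485 = 60.192
  Urban, Other: 263×126/485 = 68.326
  Rural, Party A: 222×171/485 = 78.272
  Rural, Party B: 222×77/485 = 35.245
  Rural, Party C: 222×111/485 = 50.808
  Rural, Other: 222×126/485 = 57.674
Contributions (O − E)²/E:
  (88 − 92.728)²/92.728 = 0.2411
  (32 − 41.755)²/41.755 = 2.2790
  (67 − 60.192)²/60.192 = 0.7700
  (76 − 68.326)²/68.326 = 0.8619
  (83 − 78.272)²/78.272 = 0.2856
  (45 − 35.245)²/35.245 = 2.7000
  (44 − 50.808)²/50.808 = 0.9122
  (50 − 57.674)²/57.674 = 1.0211
χ² = 0.2411 + 2.2790 + 0.7700 + 0.8619 + 0.2856 + 2.7000 + 0.9122 + 1.0211 = 9.07

9.07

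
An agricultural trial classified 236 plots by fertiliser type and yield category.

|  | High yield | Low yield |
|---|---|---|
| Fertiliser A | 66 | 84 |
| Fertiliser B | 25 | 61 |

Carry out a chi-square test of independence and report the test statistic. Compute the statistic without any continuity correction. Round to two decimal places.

Row totals: 150, 86. Column totals: 91, 145. Grand total N = 236.
Expected counts (row total × column total / N):
  Fertiliser A, High yield: 150×91/236 = 57.839
  Fertiliser A, Low yield: 150×145/236 = 92.161
  Fertiliser B, High yield: 86×91/236 = 33.161
  Fertiliser B, Low yield: 86×145/236 = 52.839
Contributions (O − E)²/E:
  (66 − 57.839)²/57.839 = 1.1515
  (84 − 92.161)²/92.161 = 0.7227
  (25 − 33.161)²/33.161 = 2.0084
  (61 − 52.839)²/52.839 = 1.2605
χ² = 1.1515 + 0.7227 + 2.0084 + 1.2605 = 5.14

5.14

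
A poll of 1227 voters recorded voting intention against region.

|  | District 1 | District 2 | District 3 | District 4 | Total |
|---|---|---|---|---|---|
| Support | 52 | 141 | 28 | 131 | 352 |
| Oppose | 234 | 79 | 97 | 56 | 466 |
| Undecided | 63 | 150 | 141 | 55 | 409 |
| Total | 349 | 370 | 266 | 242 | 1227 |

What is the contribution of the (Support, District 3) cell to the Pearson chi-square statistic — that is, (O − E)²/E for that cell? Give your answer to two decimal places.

Row total (Support) = 352; column total (District 3) = 266; N = 1227.
Expected count E = 352 × 266 / 1227 = 76.310.
Contribution = (O − E)²/E = (28 − 76.310)² / 76.310 = 30.58.

30.58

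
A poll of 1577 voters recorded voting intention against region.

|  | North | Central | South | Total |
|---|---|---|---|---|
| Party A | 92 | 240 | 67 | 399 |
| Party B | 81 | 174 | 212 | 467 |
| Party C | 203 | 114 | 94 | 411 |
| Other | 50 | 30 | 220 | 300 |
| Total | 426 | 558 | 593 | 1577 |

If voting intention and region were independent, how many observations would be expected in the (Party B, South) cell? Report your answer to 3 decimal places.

Row total (Party B) = 467; column total (South) = 593; grand total N = 1577.
Expected count = (row total × column total) / N = 467 × 593 / 1577 = 175.606.

175.606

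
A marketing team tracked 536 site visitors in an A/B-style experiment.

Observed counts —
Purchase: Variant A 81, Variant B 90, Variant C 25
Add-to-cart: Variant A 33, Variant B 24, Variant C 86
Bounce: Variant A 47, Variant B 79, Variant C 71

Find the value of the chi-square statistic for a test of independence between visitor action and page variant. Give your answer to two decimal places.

Row totals: 196, 143, 197. Column totals: 161, 193, 182. Grand total N = 536.
Expected counts (row total × column total / N):
  Purchase, Variant A: 196×161/536 = 58.87313
  Purchase, Variant B: 196×193/536 = 70.57463
  Purchase, Variant C: 196×182/536 = 66.55224
  Add-to-cart, Variant A: 143×161/536 = 42.95336
  Add-to-cart, Variant B: 143×193/536 = 51.49067
  Add-to-cart, Variant C: 143×182/536 = 48.55597
  Bounce, Variant A: 197×161/536 = 59.17351
  Bounce, Variant B: 197×193/536 = 70.93470
  Bounce, Variant C: 197×182/536 = 66.89179
Contributions (O − E)²/E:
  (81 − 58.87313)²/58.87313 = 8.3162
  (90 − 70.57463)²/70.57463 = 5.3468
  (25 − 66.55224)²/66.55224 = 25.9434
  (33 − 42.95336)²/42.95336 = 2.3064
  (24 − 51.49067)²/51.49067 = 14.6772
  (86 − 48.55597)²/48.55597 = 28.8750
  (47 − 59.17351)²/59.17351 = 2.5044
  (79 − 70.93470)²/70.93470 = 0.9170
  (71 − 66.89179)²/66.89179 = 0.2523
χ² = 8.3162 + 5.3468 + 25.9434 + 2.3064 + 14.6772 + 28.8750 + 2.5044 + 0.9170 + 0.2523 = 89.14

89.14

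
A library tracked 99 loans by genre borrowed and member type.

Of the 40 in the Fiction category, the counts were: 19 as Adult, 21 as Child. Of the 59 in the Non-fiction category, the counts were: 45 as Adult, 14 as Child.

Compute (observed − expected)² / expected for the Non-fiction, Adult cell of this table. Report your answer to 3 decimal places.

1.233

Row total (Non-fiction) = 59; column total (Adult) = 64; N = 99.
Expected count E = 59 × 64 / 99 = 38.1414.
Contribution = (O − E)²/E = (45 − 38.1414)² / 38.1414 = 1.233.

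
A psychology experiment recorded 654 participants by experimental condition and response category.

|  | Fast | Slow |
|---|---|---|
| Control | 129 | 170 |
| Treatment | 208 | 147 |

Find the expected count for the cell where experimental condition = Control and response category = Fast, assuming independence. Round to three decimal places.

154.072

Row total (Control) = 299; column total (Fast) = 337; grand total N = 654.
Expected count = (row total × column total) / N = 299 × 337 / 654 = 154.072.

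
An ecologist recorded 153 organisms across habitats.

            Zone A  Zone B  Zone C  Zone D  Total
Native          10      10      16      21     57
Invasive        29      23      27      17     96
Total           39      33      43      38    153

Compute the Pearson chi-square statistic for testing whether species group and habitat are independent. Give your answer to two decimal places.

Grand total N = 153.
Expected counts (row total × column total / N):
  Native, Zone A: 57×39/153 = 14.529
  Native, Zone B: 57×33/153 = 12.294
  Native, Zone C: 57×43/153 = 16.020
  Native, Zone D: 57×38/153 = 14.157
  Invasive, Zone A: 96×39/153 = 24.471
  Invasive, Zone B: 96×33/153 = 20.706
  Invasive, Zone C: 96×43/153 = 26.980
  Invasive, Zone D: 96×38/153 = 23.843
Contributions (O − E)²/E:
  (10 − 14.529)²/14.529 = 1.4118
  (10 − 12.294)²/12.294 = 0.4280
  (16 − 16.020)²/16.020 = 0.0000
  (21 − 14.157)²/14.157 = 3.3077
  (29 − 24.471)²/24.471 = 0.8382
  (23 − 20.706)²/20.706 = 0.2542
  (27 − 26.980)²/26.980 = 0.0000
  (17 − 23.843)²/23.843 = 1.9640
χ² = 1.4118 + 0.4280 + 0.0000 + 3.3077 + 0.8382 + 0.2542 + 0.0000 + 1.9640 = 8.20

8.20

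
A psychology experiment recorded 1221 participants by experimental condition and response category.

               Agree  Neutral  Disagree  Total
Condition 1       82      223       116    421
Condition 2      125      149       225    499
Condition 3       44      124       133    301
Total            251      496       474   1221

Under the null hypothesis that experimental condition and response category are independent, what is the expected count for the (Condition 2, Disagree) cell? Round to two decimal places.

Row total (Condition 2) = 499; column total (Disagree) = 474; grand total N = 1221.
Expected count = (row total × column total) / N = 499 × 474 / 1221 = 193.71.

193.71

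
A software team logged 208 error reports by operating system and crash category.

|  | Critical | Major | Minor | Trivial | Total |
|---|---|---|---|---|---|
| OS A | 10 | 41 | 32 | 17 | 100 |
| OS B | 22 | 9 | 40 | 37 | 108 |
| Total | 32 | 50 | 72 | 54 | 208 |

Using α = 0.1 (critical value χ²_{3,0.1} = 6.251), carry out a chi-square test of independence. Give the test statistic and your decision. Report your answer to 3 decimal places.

Grand total N = 208.
Expected counts (row total × column total / N):
  OS A, Critical: 100×32/208 = 15.3846
  OS A, Major: 100×50/208 = 24.0385
  OS A, Minor: 100×72/208 = 34.6154
  OS A, Trivial: 100×54/208 = 25.9615
  OS B, Critical: 108×32/208 = 16.6154
  OS B, Major: 108×50/208 = 25.9615
  OS B, Minor: 108×72/208 = 37.3846
  OS B, Trivial: 108×54/208 = 28.0385
Contributions (O − E)²/E:
  (10 − 15.3846)²/15.3846 = 1.8846
  (41 − 24.0385)²/24.0385 = 11.9680
  (32 − 34.6154)²/34.6154 = 0.1976
  (17 − 25.9615)²/25.9615 = 3.0934
  (22 − 16.6154)²/16.6154 = 1.7450
  (9 − 25.9615)²/25.9615 = 11.0815
  (40 − 37.3846)²/37.3846 = 0.1830
  (37 − 28.0385)²/28.0385 = 2.8642
χ² = 1.8846 + 11.9680 + 0.1976 + 3.0934 + 1.7450 + 11.0815 + 0.1830 + 2.8642 = 33.017
df = (2−1)(4−1) = 3. Since 33.017 > 6.251, reject the null hypothesis of independence at α = 0.1.

33.017; reject H₀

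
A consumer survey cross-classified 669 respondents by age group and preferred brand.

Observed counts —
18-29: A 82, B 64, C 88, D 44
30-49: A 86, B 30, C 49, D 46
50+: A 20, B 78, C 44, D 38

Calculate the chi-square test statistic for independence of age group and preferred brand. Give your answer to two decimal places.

70.59

Row totals: 278, 211, 180. Column totals: 188, 172, 181, 128. Grand total N = 669.
Expected counts (row total × column total / N):
  18-29, A: 278×188/669 = 78.123
  18-29, B: 278×172/669 = 71.474
  18-29, C: 278×181/669 = 75.214
  18-29, D: 278×128/669 = 53.190
  30-49, A: 211×188/669 = 59.294
  30-49, B: 211×172/669 = 54.248
  30-49, C: 211×181/669 = 57.087
  30-49, D: 211×128/669 = 40.371
  50+, A: 180×188/669 = 50.583
  50+, B: 180×172/669 = 46.278
  50+, C: 180×181/669 = 48.700
  50+, D: 180×128/669 = 34.439
Contributions (O − E)²/E:
  (82 − 78.123)²/78.123 = 0.1924
  (64 − 71.474)²/71.474 = 0.7816
  (88 − 75.214)²/75.214 = 2.1736
  (44 − 53.190)²/53.190 = 1.5878
  (86 − 59.294)²/59.294 = 12.0284
  (30 − 54.248)²/54.248 = 10.8385
  (49 − 57.087)²/57.087 = 1.1456
  (46 − 40.371)²/40.371 = 0.7849
  (20 − 50.583)²/50.583 = 18.4908
  (78 − 46.278)²/46.278 = 21.7444
  (44 − 48.700)²/48.700 = 0.4536
  (38 − 34.439)²/34.439 = 0.3682
χ² = 0.1924 + 0.7816 + 2.1736 + 1.5878 + 12.0284 + 10.8385 + 1.1456 + 0.7849 + 18.4908 + 21.7444 + 0.4536 + 0.3682 = 70.59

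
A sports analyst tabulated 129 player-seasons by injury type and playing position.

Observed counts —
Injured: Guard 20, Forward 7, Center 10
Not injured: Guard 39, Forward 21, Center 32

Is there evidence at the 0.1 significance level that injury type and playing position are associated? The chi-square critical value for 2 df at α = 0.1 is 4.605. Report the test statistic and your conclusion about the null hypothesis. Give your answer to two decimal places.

1.46; fail to reject H₀

Row totals: 37, 92. Column totals: 59, 28, 42. Grand total N = 129.
Expected counts (row total × column total / N):
  Injured, Guard: 37×59/129 = 16.922
  Injured, Forward: 37×28/129 = 8.031
  Injured, Center: 37×42/129 = 12.047
  Not injured, Guard: 92×59/129 = 42.078
  Not injured, Forward: 92×28/129 = 19.969
  Not injured, Center: 92×42/129 = 29.953
Contributions (O − E)²/E:
  (20 − 16.922)²/16.922 = 0.5599
  (7 − 8.031)²/8.031 = 0.1324
  (10 − 12.047)²/12.047 = 0.3478
  (39 − 42.078)²/42.078 = 0.2252
  (21 − 19.969)²/19.969 = 0.0532
  (32 − 29.953)²/29.953 = 0.1399
χ² = 0.5599 + 0.1324 + 0.3478 + 0.2252 + 0.0532 + 0.1399 = 1.46
df = (2−1)(3−1) = 2. Since 1.46 < 4.605, fail to reject the null hypothesis of independence at α = 0.1.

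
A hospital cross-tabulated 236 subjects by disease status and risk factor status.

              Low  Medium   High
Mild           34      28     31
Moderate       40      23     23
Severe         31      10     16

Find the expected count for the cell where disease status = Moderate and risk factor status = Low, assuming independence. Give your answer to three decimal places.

38.263

Row total (Moderate) = 86; column total (Low) = 105; grand total N = 236.
Expected count = (row total × column total) / N = 86 × 105 / 236 = 38.263.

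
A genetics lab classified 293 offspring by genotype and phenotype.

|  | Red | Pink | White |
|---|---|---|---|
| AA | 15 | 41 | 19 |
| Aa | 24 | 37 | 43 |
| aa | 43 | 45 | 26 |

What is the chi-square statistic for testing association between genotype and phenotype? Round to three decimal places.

Row totals: 75, 104, 114. Column totals: 82, 123, 88. Grand total N = 293.
Expected counts (row total × column total / N):
  AA, Red: 75×82/293 = 20.9898
  AA, Pink: 75×123/293 = 31.4846
  AA, White: 75×88/293 = 22.5256
  Aa, Red: 104×82/293 = 29.1058
  Aa, Pink: 104×123/293 = 43.6587
  Aa, White: 104×88/293 = 31.2355
  aa, Red: 114×82/293 = 31.9044
  aa, Pink: 114×123/293 = 47.8567
  aa, White: 114×88/293 = 34.2389
Contributions (O − E)²/E:
  (15 − 20.9898)²/20.9898 = 1.7093
  (41 − 31.4846)²/31.4846 = 2.8758
  (19 − 22.5256)²/22.5256 = 0.5518
  (24 − 29.1058)²/29.1058 = 0.8957
  (37 − 43.6587)²/43.6587 = 1.0156
  (43 − 31.2355)²/31.2355 = 4.4310
  (43 − 31.9044)²/31.9044 = 3.8588
  (45 − 47.8567)²/47.8567 = 0.1705
  (26 − 34.2389)²/34.2389 = 1.9825
χ² = 1.7093 + 2.8758 + 0.5518 + 0.8957 + 1.0156 + 4.4310 + 3.8588 + 0.1705 + 1.9825 = 17.491

17.491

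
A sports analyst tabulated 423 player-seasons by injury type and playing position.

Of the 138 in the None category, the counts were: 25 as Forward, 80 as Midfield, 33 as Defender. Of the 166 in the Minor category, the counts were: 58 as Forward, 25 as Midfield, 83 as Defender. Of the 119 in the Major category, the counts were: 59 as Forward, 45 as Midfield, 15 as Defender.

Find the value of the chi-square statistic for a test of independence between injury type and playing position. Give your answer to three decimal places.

Row totals: 138, 166, 119. Column totals: 142, 150, 131. Grand total N = 423.
Expected counts (row total × column total / N):
  None, Forward: 138×142/423 = 46.32624
  None, Midfield: 138×150/423 = 48.93617
  None, Defender: 138×131/423 = 42.73759
  Minor, Forward: 166×142/423 = 55.72577
  Minor, Midfield: 166×150/423 = 58.86525
  Minor, Defender: 166×131/423 = 51.40898
  Major, Forward: 119×142/423 = 39.94799
  Major, Midfield: 119×150/423 = 42.19858
  Major, Defender: 119×131/423 = 36.85343
Contributions (O − E)²/E:
  (25 − 46.32624)²/46.32624 = 9.8175
  (80 − 48.93617)²/48.93617 = 19.7188
  (33 − 42.73759)²/42.73759 = 2.2187
  (58 − 55.72577)²/55.72577 = 0.0928
  (25 − 58.86525)²/58.86525 = 19.4827
  (83 − 51.40898)²/51.40898 = 19.4128
  (59 − 39.94799)²/39.94799 = 9.0863
  (45 − 42.19858)²/42.19858 = 0.1860
  (15 − 36.85343)²/36.85343 = 12.9587
χ² = 9.8175 + 19.7188 + 2.2187 + 0.0928 + 19.4827 + 19.4128 + 9.0863 + 0.1860 + 12.9587 = 92.974

92.974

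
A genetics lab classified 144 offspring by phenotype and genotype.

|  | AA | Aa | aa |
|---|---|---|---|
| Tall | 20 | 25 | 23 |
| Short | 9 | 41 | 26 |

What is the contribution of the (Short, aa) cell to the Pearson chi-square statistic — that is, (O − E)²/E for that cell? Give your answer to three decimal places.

Row total (Short) = 76; column total (aa) = 49; N = 144.
Expected count E = 76 × 49 / 144 = 25.8611.
Contribution = (O − E)²/E = (26 − 25.8611)² / 25.8611 = 0.001.

0.001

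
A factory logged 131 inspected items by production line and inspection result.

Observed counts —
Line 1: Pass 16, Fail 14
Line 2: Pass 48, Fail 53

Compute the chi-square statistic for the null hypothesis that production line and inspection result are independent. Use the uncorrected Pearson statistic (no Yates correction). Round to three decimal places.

0.312

Row totals: 30, 101. Column totals: 64, 67. Grand total N = 131.
Expected counts (row total × column total / N):
  Line 1, Pass: 30×64/131 = 14.6565
  Line 1, Fail: 30×67/131 = 15.3435
  Line 2, Pass: 101×64/131 = 49.3435
  Line 2, Fail: 101×67/131 = 51.6565
Contributions (O − E)²/E:
  (16 − 14.6565)²/14.6565 = 0.1232
  (14 − 15.3435)²/15.3435 = 0.1176
  (48 − 49.3435)²/49.3435 = 0.0366
  (53 − 51.6565)²/51.6565 = 0.0349
χ² = 0.1232 + 0.1176 + 0.0366 + 0.0349 = 0.312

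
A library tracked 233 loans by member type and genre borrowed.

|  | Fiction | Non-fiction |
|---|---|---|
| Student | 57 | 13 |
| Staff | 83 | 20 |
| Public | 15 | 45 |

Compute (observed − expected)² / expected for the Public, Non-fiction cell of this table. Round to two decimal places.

Row total (Public) = 60; column total (Non-fiction) = 78; N = 233.
Expected count E = 60 × 78 / 233 = 20.086.
Contribution = (O − E)²/E = (45 − 20.086)² / 20.086 = 30.90.

30.90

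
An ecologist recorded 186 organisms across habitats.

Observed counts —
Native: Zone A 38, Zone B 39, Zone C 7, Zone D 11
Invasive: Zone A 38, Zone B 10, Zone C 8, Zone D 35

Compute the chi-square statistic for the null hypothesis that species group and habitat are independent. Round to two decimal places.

Row totals: 95, 91. Column totals: 76, 49, 15, 46. Grand total N = 186.
Expected counts (row total × column total / N):
  Native, Zone A: 95×76/186 = 38.8172
  Native, Zone B: 95×49/186 = 25.0269
  Native, Zone C: 95×15/186 = 7.6613
  Native, Zone D: 95×46/186 = 23.4946
  Invasive, Zone A: 91×76/186 = 37.1828
  Invasive, Zone B: 91×49/186 = 23.9731
  Invasive, Zone C: 91×15/186 = 7.3387
  Invasive, Zone D: 91×46/186 = 22.5054
Contributions (O − E)²/E:
  (38 − 38.8172)²/38.8172 = 0.0172
  (39 − 25.0269)²/25.0269 = 7.8015
  (7 − 7.6613)²/7.6613 = 0.0571
  (11 − 23.4946)²/23.4946 = 6.6447
  (38 − 37.1828)²/37.1828 = 0.0180
  (10 − 23.9731)²/23.9731 = 8.1444
  (8 − 7.3387)²/7.3387 = 0.0596
  (35 − 22.5054)²/22.5054 = 6.9368
χ² = 0.0172 + 7.8015 + 0.0571 + 6.6447 + 0.0180 + 8.1444 + 0.0596 + 6.9368 = 29.68

29.68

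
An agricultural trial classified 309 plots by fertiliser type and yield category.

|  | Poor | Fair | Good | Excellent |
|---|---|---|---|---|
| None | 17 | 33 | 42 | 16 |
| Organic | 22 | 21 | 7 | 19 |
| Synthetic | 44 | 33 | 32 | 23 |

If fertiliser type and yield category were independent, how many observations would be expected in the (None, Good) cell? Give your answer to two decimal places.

Row total (None) = 108; column total (Good) = 81; grand total N = 309.
Expected count = (row total × column total) / N = 108 × 81 / 309 = 28.31.

28.31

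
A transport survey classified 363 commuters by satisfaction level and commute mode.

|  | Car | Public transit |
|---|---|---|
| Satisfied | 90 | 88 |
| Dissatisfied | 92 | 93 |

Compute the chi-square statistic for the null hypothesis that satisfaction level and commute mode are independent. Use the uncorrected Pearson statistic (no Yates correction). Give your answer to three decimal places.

Row totals: 178, 185. Column totals: 182, 181. Grand total N = 363.
Expected counts (row total × column total / N):
  Satisfied, Car: 178×182/363 = 89.2452
  Satisfied, Public transit: 178×181/363 = 88.7548
  Dissatisfied, Car: 185×182/363 = 92.7548
  Dissatisfied, Public transit: 185×181/363 = 92.2452
Contributions (O − E)²/E:
  (90 − 89.2452)²/89.2452 = 0.0064
  (88 − 88.7548)²/88.7548 = 0.0064
  (92 − 92.7548)²/92.7548 = 0.0061
  (93 − 92.2452)²/92.2452 = 0.0062
χ² = 0.0064 + 0.0064 + 0.0061 + 0.0062 = 0.025

0.025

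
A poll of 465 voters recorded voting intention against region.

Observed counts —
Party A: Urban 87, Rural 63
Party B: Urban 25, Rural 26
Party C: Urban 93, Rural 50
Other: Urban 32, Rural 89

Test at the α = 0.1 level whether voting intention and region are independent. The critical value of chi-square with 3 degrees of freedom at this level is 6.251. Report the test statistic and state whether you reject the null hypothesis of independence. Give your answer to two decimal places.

43.48; reject H₀

Row totals: 150, 51, 143, 121. Column totals: 237, 228. Grand total N = 465.
Expected counts (row total × column total / N):
  Party A, Urban: 150×237/465 = 76.452
  Party A, Rural: 150×228/465 = 73.548
  Party B, Urban: 51×237/465 = 25.994
  Party B, Rural: 51×228/465 = 25.006
  Party C, Urban: 143×237/465 = 72.884
  Party C, Rural: 143×228/465 = 70.116
  Other, Urban: 121×237/465 = 61.671
  Other, Rural: 121×228/465 = 59.329
Contributions (O − E)²/E:
  (87 − 76.452)²/76.452 = 1.4553
  (63 − 73.548)²/73.548 = 1.5128
  (25 − 25.994)²/25.994 = 0.0380
  (26 − 25.006)²/25.006 = 0.0395
  (93 − 72.884)²/72.884 = 5.5520
  (50 − 70.116)²/70.116 = 5.7712
  (32 − 61.671)²/61.671 = 14.2752
  (89 − 59.329)²/59.329 = 14.8388
χ² = 1.4553 + 1.5128 + 0.0380 + 0.0395 + 5.5520 + 5.7712 + 14.2752 + 14.8388 = 43.48
df = (4−1)(2−1) = 3. Since 43.48 > 6.251, reject the null hypothesis of independence at α = 0.1.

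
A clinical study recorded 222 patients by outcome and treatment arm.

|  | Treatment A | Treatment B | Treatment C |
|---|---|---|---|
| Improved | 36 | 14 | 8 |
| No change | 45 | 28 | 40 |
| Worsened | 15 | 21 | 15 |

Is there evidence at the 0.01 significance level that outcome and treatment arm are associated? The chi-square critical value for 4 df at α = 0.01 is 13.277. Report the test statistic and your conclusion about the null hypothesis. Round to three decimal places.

17.472; reject H₀

Row totals: 58, 113, 51. Column totals: 96, 63, 63. Grand total N = 222.
Expected counts (row total × column total / N):
  Improved, Treatment A: 58×96/222 = 25.0811
  Improved, Treatment B: 58×63/222 = 16.4595
  Improved, Treatment C: 58×63/222 = 16.4595
  No change, Treatment A: 113×96/222 = 48.8649
  No change, Treatment B: 113×63/222 = 32.0676
  No change, Treatment C: 113×63/222 = 32.0676
  Worsened, Treatment A: 51×96/222 = 22.0541
  Worsened, Treatment B: 51×63/222 = 14.4730
  Worsened, Treatment C: 51×63/222 = 14.4730
Contributions (O − E)²/E:
  (36 − 25.0811)²/25.0811 = 4.7535
  (14 − 16.4595)²/16.4595 = 0.3675
  (8 − 16.4595)²/16.4595 = 4.3478
  (45 − 48.8649)²/48.8649 = 0.3057
  (28 − 32.0676)²/32.0676 = 0.5160
  (40 − 32.0676)²/32.0676 = 1.9622
  (15 − 22.0541)²/22.0541 = 2.2563
  (21 − 14.4730)²/14.4730 = 2.9435
  (15 − 14.4730)²/14.4730 = 0.0192
χ² = 4.7535 + 0.3675 + 4.3478 + 0.3057 + 0.5160 + 1.9622 + 2.2563 + 2.9435 + 0.0192 = 17.472
df = (3−1)(3−1) = 4. Since 17.472 > 13.277, reject the null hypothesis of independence at α = 0.01.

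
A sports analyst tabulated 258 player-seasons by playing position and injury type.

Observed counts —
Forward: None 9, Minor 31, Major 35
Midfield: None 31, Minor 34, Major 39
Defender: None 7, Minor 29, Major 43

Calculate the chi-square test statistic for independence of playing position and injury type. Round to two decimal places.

16.83

Row totals: 75, 104, 79. Column totals: 47, 94, 117. Grand total N = 258.
Expected counts (row total × column total / N):
  Forward, None: 75×47/258 = 13.663
  Forward, Minor: 75×94/258 = 27.326
  Forward, Major: 75×117/258 = 34.012
  Midfield, None: 104×47/258 = 18.946
  Midfield, Minor: 104×94/258 = 37.891
  Midfield, Major: 104×117/258 = 47.163
  Defender, None: 79×47/258 = 14.391
  Defender, Minor: 79×94/258 = 28.783
  Defender, Major: 79×117/258 = 35.826
Contributions (O − E)²/E:
  (9 − 13.663)²/13.663 = 1.5914
  (31 − 27.326)²/27.326 = 0.4940
  (35 − 34.012)²/34.012 = 0.0287
  (31 − 18.946)²/18.946 = 7.6691
  (34 − 37.891)²/37.891 = 0.3996
  (39 − 47.163)²/47.163 = 1.4129
  (7 − 14.391)²/14.391 = 3.7959
  (29 − 28.783)²/28.783 = 0.0016
  (43 − 35.826)²/35.826 = 1.4366
χ² = 1.5914 + 0.4940 + 0.0287 + 7.6691 + 0.3996 + 1.4129 + 3.7959 + 0.0016 + 1.4366 = 16.83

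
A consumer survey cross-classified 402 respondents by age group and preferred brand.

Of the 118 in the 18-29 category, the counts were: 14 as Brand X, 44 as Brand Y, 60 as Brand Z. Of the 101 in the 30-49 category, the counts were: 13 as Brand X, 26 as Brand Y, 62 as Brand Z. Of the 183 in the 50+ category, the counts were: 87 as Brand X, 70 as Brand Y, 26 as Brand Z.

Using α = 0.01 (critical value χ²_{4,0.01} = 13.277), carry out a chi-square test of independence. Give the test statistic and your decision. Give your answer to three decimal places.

95.102; reject H₀

Row totals: 118, 101, 183. Column totals: 114, 140, 148. Grand total N = 402.
Expected counts (row total × column total / N):
  18-29, Brand X: 118×114/402 = 33.4627
  18-29, Brand Y: 118×140/402 = 41.0945
  18-29, Brand Z: 118×148/402 = 43.4428
  30-49, Brand X: 101×114/402 = 28.6418
  30-49, Brand Y: 101×140/402 = 35.1741
  30-49, Brand Z: 101×148/402 = 37.1841
  50+, Brand X: 183×114/402 = 51.8955
  50+, Brand Y: 183×140/402 = 63.7313
  50+, Brand Z: 183×148/402 = 67.3731
Contributions (O − E)²/E:
  (14 − 33.4627)²/33.4627 = 11.3200
  (44 − 41.0945)²/41.0945 = 0.2054
  (60 − 43.4428)²/43.4428 = 6.3104
  (13 − 28.6418)²/28.6418 = 8.5423
  (26 − 35.1741)²/35.1741 = 2.3928
  (62 − 37.1841)²/37.1841 = 16.5616
  (87 − 51.8955)²/51.8955 = 23.7463
  (70 − 63.7313)²/63.7313 = 0.6166
  (26 − 67.3731)²/67.3731 = 25.4068
χ² = 11.3200 + 0.2054 + 6.3104 + 8.5423 + 2.3928 + 16.5616 + 23.7463 + 0.6166 + 25.4068 = 95.102
df = (3−1)(3−1) = 4. Since 95.102 > 13.277, reject the null hypothesis of independence at α = 0.01.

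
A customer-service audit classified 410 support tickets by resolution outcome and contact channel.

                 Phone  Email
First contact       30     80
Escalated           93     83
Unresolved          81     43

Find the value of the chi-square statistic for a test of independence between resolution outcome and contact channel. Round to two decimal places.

Row totals: 110, 176, 124. Column totals: 204, 206. Grand total N = 410.
Expected counts (row total × column total / N):
  First contact, Phone: 110×204/410 = 54.732
  First contact, Email: 110×206/410 = 55.268
  Escalated, Phone: 176×204/410 = 87.571
  Escalated, Email: 176×206/410 = 88.429
  Unresolved, Phone: 124×204/410 = 61.698
  Unresolved, Email: 124×206/410 = 62.302
Contributions (O − E)²/E:
  (30 − 54.732)²/54.732 = 11.1758
  (80 − 55.268)²/55.268 = 11.0674
  (93 − 87.571)²/87.571 = 0.3366
  (83 − 88.429)²/88.429 = 0.3333
  (81 − 61.698)²/61.698 = 6.0386
  (43 − 62.302)²/62.302 = 5.9800
χ² = 11.1758 + 11.0674 + 0.3366 + 0.3333 + 6.0386 + 5.9800 = 34.93

34.93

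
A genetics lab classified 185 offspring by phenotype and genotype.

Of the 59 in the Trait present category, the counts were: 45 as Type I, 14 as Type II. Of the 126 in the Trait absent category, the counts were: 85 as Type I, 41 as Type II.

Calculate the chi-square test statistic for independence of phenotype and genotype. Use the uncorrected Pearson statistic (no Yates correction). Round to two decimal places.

Row totals: 59, 126. Column totals: 130, 55. Grand total N = 185.
Expected counts (row total × column total / N):
  Trait present, Type I: 59×130/185 = 41.459
  Trait present, Type II: 59×55/185 = 17.541
  Trait absent, Type I: 126×130/185 = 88.541
  Trait absent, Type II: 126×55/185 = 37.459
Contributions (O − E)²/E:
  (45 − 41.459)²/41.459 = 0.3024
  (14 − 17.541)²/17.541 = 0.7148
  (85 − 88.541)²/88.541 = 0.1416
  (41 − 37.459)²/37.459 = 0.3347
χ² = 0.3024 + 0.7148 + 0.1416 + 0.3347 = 1.49

1.49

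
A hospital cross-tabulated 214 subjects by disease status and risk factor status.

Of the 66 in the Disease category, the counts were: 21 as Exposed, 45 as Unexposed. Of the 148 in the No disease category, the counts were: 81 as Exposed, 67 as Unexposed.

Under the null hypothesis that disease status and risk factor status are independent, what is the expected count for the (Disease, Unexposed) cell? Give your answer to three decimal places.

34.542

Row total (Disease) = 66; column total (Unexposed) = 112; grand total N = 214.
Expected count = (row total × column total) / N = 66 × 112 / 214 = 34.542.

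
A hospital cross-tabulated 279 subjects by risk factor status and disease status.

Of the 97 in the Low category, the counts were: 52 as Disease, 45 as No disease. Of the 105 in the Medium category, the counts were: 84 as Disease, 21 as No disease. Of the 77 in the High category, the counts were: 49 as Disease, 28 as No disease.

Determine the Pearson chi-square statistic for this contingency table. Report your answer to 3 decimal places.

16.060

Row totals: 97, 105, 77. Column totals: 185, 94. Grand total N = 279.
Expected counts (row total × column total / N):
  Low, Disease: 97×185/279 = 64.3190
  Low, No disease: 97×94/279 = 32.6810
  Medium, Disease: 105×185/279 = 69.6237
  Medium, No disease: 105×94/279 = 35.3763
  High, Disease: 77×185/279 = 51.0573
  High, No disease: 77×94/279 = 25.9427
Contributions (O − E)²/E:
  (52 − 64.3190)²/64.3190 = 2.3595
  (45 − 32.6810)²/32.6810 = 4.6436
  (84 − 69.6237)²/69.6237 = 2.9685
  (21 − 35.3763)²/35.3763 = 5.8423
  (49 − 51.0573)²/51.0573 = 0.0829
  (28 − 25.9427)²/25.9427 = 0.1631
χ² = 2.3595 + 4.6436 + 2.9685 + 5.8423 + 0.0829 + 0.1631 = 16.060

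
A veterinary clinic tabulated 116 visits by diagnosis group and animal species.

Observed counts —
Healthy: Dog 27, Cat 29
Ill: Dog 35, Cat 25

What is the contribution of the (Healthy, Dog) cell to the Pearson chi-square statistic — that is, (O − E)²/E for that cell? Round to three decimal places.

0.287

Row total (Healthy) = 56; column total (Dog) = 62; N = 116.
Expected count E = 56 × 62 / 116 = 29.9310.
Contribution = (O − E)²/E = (27 − 29.9310)² / 29.9310 = 0.287.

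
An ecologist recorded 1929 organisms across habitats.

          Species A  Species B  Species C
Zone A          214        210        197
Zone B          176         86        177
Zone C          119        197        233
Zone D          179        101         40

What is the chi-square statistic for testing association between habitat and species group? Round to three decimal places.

155.906

Row totals: 621, 439, 549, 320. Column totals: 688, 594, 647. Grand total N = 1929.
Expected counts (row total × column total / N):
  Zone A, Species A: 621×688/1929 = 221.4868
  Zone A, Species B: 621×594/1929 = 191.2255
  Zone A, Species C: 621×647/1929 = 208.2877
  Zone B, Species A: 439×688/1929 = 156.5744
  Zone B, Species B: 439×594/1929 = 135.1820
  Zone B, Species C: 439×647/1929 = 147.2436
  Zone C, Species A: 549×688/1929 = 195.8072
  Zone C, Species B: 549×594/1929 = 169.0544
  Zone C, Species C: 549×647/1929 = 184.1384
  Zone D, Species A: 320×688/1929 = 114.1317
  Zone D, Species B: 320×594/1929 = 98.5381
  Zone D, Species C: 320×647/1929 = 107.3302
Contributions (O − E)²/E:
  (214 − 221.4868)²/221.4868 = 0.2531
  (210 − 191.2255)²/191.2255 = 1.8433
  (197 − 208.2877)²/208.2877 = 0.6117
  (176 − 156.5744)²/156.5744 = 2.4101
  (86 − 135.1820)²/135.1820 = 17.8934
  (177 − 147.2436)²/147.2436 = 6.0135
  (119 − 195.8072)²/195.8072 = 30.1283
  (197 − 169.0544)²/169.0544 = 4.6196
  (233 − 184.1384)²/184.1384 = 12.9656
  (179 − 114.1317)²/114.1317 = 36.8688
  (101 − 98.5381)²/98.5381 = 0.0615
  (40 − 107.3302)²/107.3302 = 42.2375
χ² = 0.2531 + 1.8433 + 0.6117 + 2.4101 + 17.8934 + 6.0135 + 30.1283 + 4.6196 + 12.9656 + 36.8688 + 0.0615 + 42.2375 = 155.906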